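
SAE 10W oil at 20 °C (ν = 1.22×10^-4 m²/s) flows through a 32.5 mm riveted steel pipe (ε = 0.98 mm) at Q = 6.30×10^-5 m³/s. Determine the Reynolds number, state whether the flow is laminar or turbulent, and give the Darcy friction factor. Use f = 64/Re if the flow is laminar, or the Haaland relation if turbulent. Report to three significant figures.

V = 4Q/(πD²) = 0.07594 m/s
Re = VD/ν = 0.07594·0.0325/1.22×10^-4 = 20.2
Re < 2300 → laminar → f = 64/Re = 3.164

Re ≈ 20.2; laminar; f = 64/Re ≈ 3.16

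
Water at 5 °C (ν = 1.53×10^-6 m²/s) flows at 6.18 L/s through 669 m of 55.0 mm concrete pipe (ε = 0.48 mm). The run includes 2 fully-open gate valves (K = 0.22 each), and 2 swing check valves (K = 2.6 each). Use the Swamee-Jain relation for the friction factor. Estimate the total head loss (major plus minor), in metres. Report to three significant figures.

V = 4Q/(πD²) = 2.601 m/s; V²/2g = 0.3449 m
Re = 9.35×10^4, ε/D = 0.00873 → f = 0.03718 (Swamee-Jain)
Major: h_f = f(L/D)·V²/2g = 0.03718·12164·0.3449 = 155.9 m
Minor: ΣK = 5.64; h_m = ΣK·V²/2g = 1.945 m
Total H_L = 155.9 + 1.945 = 157.9 m

H_L ≈ 158 m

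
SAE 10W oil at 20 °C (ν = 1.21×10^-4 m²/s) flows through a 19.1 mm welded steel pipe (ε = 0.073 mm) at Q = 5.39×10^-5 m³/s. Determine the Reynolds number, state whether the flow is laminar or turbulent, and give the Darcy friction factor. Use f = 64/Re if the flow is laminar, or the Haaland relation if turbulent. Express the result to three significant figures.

Re ≈ 29.7; laminar; f = 64/Re ≈ 2.16

V = 4Q/(πD²) = 0.1881 m/s
Re = VD/ν = 0.1881·0.0191/1.21×10^-4 = 29.7
Re < 2300 → laminar → f = 64/Re = 2.155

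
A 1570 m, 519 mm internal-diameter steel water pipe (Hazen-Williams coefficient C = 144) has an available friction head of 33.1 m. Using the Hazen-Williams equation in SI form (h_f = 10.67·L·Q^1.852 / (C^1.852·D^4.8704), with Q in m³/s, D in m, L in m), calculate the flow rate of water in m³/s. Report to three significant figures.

Rearranging: Q = [h_f·C^1.852·D^4.8704 / (10.67·L)]^(1/1.852)
Q = [33.1·144^1.852·0.519^4.8704 / (10.67·1570)]^0.540 = 0.8895 m³/s

Q ≈ 0.889 m³/s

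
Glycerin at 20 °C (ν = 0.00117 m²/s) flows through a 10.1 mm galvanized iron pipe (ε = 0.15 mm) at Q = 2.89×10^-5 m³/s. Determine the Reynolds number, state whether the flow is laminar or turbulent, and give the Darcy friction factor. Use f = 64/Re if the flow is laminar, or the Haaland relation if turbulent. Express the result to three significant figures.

V = 4Q/(πD²) = 0.3607 m/s
Re = VD/ν = 0.3607·0.0101/0.00117 = 3.11
Re < 2300 → laminar → f = 64/Re = 20.55

Re ≈ 3.11; laminar; f = 64/Re ≈ 20.6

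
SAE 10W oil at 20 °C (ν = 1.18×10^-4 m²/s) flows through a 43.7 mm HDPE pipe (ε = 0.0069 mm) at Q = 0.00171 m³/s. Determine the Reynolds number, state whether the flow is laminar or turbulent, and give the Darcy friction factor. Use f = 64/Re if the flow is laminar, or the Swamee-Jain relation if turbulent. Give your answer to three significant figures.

V = 4Q/(πD²) = 1.140 m/s
Re = VD/ν = 1.140·0.0437/1.18×10^-4 = 422
Re < 2300 → laminar → f = 64/Re = 0.1516

Re ≈ 422; laminar; f = 64/Re ≈ 0.152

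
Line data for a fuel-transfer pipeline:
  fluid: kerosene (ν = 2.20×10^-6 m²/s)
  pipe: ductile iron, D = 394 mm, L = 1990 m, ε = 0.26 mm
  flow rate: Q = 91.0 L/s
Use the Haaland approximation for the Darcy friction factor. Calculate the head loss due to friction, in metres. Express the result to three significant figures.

h_f ≈ 2.88 m

V = 4Q/(πD²) = 4·0.0910/(π·0.394²) = 0.7464 m/s
Re = VD/ν = 0.7464·0.394/2.20×10^-6 = 1.34×10^5 → turbulent
ε/D = 0.26/394 = 6.60×10^-4
Haaland: f = 0.02010
h_f = f(L/D)V²/(2g) = 0.02010·(1990/0.394)·0.7464²/(2·9.81) = 2.883 m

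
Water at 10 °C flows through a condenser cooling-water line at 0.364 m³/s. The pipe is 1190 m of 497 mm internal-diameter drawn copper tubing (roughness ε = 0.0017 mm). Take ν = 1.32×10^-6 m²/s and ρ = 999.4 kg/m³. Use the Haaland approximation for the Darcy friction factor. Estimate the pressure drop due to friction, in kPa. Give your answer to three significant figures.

V = 4Q/(πD²) = 4·0.364/(π·0.497²) = 1.876 m/s
Re = VD/ν = 1.876·0.497/1.32×10^-6 = 7.06×10^5 → turbulent
ε/D = 0.0017/497 = 3.42×10^-6
Haaland: f = 0.01234
h_f = f(L/D)V²/(2g) = 0.01234·(1190/0.497)·1.876²/(2·9.81) = 5.301 m
Δp = ρg·h_f = 999.4·9.81·5.301 = 51.97 kPa

Δp ≈ 52.0 kPa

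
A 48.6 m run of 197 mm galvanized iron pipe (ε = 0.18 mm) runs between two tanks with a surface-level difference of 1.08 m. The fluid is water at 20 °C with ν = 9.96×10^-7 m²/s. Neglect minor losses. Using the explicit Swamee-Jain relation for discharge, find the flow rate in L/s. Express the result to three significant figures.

Q ≈ 63.2 L/s

Swamee-Jain (Type II): Q = -0.965·√(gD⁵h_f/L)·ln[ε/(3.7D) + √(3.17ν²L/(gD³h_f))]
√(gD⁵h_f/L) = √(9.81·0.197⁵·1.08/48.6) = 0.008043
ε/(3.7D) = 2.47×10^-4; √(3.17ν²L/(gD³h_f)) = 4.34×10^-5
Q = -0.965·0.008043·ln(2.904×10^-4) = 0.06321 m³/s
Check: V = 2.07 m/s, Re = 4.10×10^5, f = 0.02011, h_f = 1.09 m ≈ 1.08 m ✓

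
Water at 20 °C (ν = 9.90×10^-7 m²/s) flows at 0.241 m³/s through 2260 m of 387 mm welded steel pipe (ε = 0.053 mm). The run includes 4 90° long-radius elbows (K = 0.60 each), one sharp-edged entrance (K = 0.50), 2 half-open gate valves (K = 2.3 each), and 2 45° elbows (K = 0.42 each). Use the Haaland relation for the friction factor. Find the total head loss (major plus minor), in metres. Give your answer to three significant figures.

V = 4Q/(πD²) = 2.049 m/s; V²/2g = 0.2139 m
Re = 8.01×10^5, ε/D = 1.37×10^-4 → f = 0.01406 (Haaland)
Major: h_f = f(L/D)·V²/2g = 0.01406·5840·0.2139 = 17.57 m
Minor: ΣK = 8.34; h_m = ΣK·V²/2g = 1.784 m
Total H_L = 17.57 + 1.784 = 19.35 m

H_L ≈ 19.4 m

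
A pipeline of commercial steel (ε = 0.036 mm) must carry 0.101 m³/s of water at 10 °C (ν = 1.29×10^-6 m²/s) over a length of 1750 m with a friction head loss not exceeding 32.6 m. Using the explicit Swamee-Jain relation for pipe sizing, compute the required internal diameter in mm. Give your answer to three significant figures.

D ≈ 236 mm

Swamee-Jain (Type III): D = 0.66·[ε^1.25·(LQ²/(gh_f))^4.75 + ν·Q^9.4·(L/(gh_f))^5.2]^0.04
LQ²/(gh_f) = 0.05582; L/(gh_f) = 5.472
Term 1 = ε^1.25·(…)^4.75 = 3.11×10^-12; Term 2 = ν·Q^9.4·(…)^5.2 = 3.89×10^-12
D = 0.66·(3.11×10^-12 + 3.89×10^-12)^0.04 = 0.2362 m = 236 mm
Check: V = 2.30 m/s, Re = 4.22×10^5, f = 0.01530, h_f = 30.7 m ≈ 32.6 m ✓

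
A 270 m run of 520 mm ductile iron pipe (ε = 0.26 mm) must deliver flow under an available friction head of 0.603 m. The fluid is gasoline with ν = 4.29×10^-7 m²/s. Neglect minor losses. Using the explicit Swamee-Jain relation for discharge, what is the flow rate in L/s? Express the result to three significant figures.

Q ≈ 245 L/s

Swamee-Jain (Type II): Q = -0.965·√(gD⁵h_f/L)·ln[ε/(3.7D) + √(3.17ν²L/(gD³h_f))]
√(gD⁵h_f/L) = √(9.81·0.520⁵·0.603/270) = 0.02886
ε/(3.7D) = 1.35×10^-4; √(3.17ν²L/(gD³h_f)) = 1.38×10^-5
Q = -0.965·0.02886·ln(1.489×10^-4) = 0.2454 m³/s
Check: V = 1.16 m/s, Re = 1.40×10^6, f = 0.01715, h_f = 0.606 m ≈ 0.603 m ✓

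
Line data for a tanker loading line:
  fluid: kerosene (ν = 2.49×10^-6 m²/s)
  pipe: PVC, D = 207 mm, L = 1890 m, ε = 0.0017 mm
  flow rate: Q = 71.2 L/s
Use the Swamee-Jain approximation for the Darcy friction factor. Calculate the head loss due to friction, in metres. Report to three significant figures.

V = 4Q/(πD²) = 4·0.0712/(π·0.207²) = 2.116 m/s
Re = VD/ν = 2.116·0.207/2.49×10^-6 = 1.76×10^5 → turbulent
ε/D = 0.0017/207 = 8.21×10^-6
Swamee-Jain: f = 0.01600
h_f = f(L/D)V²/(2g) = 0.01600·(1890/0.207)·2.116²/(2·9.81) = 33.32 m

h_f ≈ 33.3 m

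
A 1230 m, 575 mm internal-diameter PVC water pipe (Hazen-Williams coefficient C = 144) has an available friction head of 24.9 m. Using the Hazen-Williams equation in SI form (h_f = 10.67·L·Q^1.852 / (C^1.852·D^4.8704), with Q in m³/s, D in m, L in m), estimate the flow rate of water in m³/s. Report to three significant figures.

Rearranging: Q = [h_f·C^1.852·D^4.8704 / (10.67·L)]^(1/1.852)
Q = [24.9·144^1.852·0.575^4.8704 / (10.67·1230)]^0.540 = 1.139 m³/s

Q ≈ 1.14 m³/s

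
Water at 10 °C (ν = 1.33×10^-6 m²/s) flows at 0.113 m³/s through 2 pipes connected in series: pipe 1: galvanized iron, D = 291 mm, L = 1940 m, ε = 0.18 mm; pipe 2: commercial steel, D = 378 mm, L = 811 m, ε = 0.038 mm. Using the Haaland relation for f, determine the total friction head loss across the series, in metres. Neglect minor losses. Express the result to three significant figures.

H ≈ 19.9 m

Pipe 1: V = 1.699 m/s, Re = 3.72×10^5, ε/D = 6.19×10^-4, f = 0.01852, h_1 = f(L/D)V²/2g = 18.17 m
Pipe 2: V = 1.007 m/s, Re = 2.86×10^5, ε/D = 1.01×10^-4, f = 0.01534, h_2 = f(L/D)V²/2g = 1.700 m
Series → Q common, losses add: H = Σh = 19.87 m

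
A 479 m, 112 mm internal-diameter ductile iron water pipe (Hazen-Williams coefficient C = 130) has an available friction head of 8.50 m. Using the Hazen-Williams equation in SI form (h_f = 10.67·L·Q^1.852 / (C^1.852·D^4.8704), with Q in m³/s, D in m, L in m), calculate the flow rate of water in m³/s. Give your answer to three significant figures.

Q ≈ 0.0130 m³/s

Rearranging: Q = [h_f·C^1.852·D^4.8704 / (10.67·L)]^(1/1.852)
Q = [8.50·130^1.852·0.112^4.8704 / (10.67·479)]^0.540 = 0.01297 m³/s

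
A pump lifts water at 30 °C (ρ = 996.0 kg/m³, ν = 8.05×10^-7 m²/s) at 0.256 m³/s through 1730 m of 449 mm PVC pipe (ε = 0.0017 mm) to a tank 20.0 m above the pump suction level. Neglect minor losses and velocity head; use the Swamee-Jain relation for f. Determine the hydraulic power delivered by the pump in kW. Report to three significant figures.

P_hyd ≈ 65.3 kW

V = 4Q/(πD²) = 1.617 m/s; Re = 9.02×10^5; ε/D = 3.79×10^-6; f = 0.01190
h_f = f(L/D)V²/2g = 6.109 m
Total head H = z + h_f = 20.0 + 6.109 = 26.11 m
P_hyd = ρgQH = 996.0·9.81·0.256·26.11 = 65.31 kW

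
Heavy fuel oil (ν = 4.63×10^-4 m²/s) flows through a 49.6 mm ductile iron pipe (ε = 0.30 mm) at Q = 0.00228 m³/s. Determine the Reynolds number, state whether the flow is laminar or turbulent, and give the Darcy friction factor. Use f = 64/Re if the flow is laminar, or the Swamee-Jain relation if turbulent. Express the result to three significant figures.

V = 4Q/(πD²) = 1.180 m/s
Re = VD/ν = 1.180·0.0496/4.63×10^-4 = 126
Re < 2300 → laminar → f = 64/Re = 0.5063

Re ≈ 126; laminar; f = 64/Re ≈ 0.506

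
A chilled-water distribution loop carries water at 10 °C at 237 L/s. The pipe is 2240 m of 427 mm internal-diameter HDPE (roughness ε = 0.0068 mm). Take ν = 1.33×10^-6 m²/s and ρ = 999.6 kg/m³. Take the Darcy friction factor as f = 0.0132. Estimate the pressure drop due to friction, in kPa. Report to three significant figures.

V = 4Q/(πD²) = 4·0.237/(π·0.427²) = 1.655 m/s
h_f = f(L/D)V²/(2g) = 0.01320·(2240/0.427)·1.655²/(2·9.81) = 9.667 m
Δp = ρg·h_f = 999.6·9.81·9.667 = 94.80 kPa

Δp ≈ 94.8 kPa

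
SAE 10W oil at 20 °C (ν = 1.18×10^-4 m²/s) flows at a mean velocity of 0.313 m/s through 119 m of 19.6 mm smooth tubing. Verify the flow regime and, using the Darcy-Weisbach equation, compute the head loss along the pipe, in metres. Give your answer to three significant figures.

h_f ≈ 37.3 m

Re = VD/ν = 0.313·0.01960/1.18×10^-4 = 52.0 → laminar (Re < 2300)
f = 64/Re = 1.231
h_f = f(L/D)V²/(2g) = 1.231·(119/0.01960)·0.313²/(2·9.81) = 37.32 m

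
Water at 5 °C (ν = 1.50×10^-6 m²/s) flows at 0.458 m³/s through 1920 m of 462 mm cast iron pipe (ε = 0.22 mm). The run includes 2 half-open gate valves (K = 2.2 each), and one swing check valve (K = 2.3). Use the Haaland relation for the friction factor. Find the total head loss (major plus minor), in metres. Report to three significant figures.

H_L ≈ 29.6 m

V = 4Q/(πD²) = 2.732 m/s; V²/2g = 0.3804 m
Re = 8.41×10^5, ε/D = 4.76×10^-4 → f = 0.01709 (Haaland)
Major: h_f = f(L/D)·V²/2g = 0.01709·4156·0.3804 = 27.02 m
Minor: ΣK = 6.70; h_m = ΣK·V²/2g = 2.549 m
Total H_L = 27.02 + 2.549 = 29.57 m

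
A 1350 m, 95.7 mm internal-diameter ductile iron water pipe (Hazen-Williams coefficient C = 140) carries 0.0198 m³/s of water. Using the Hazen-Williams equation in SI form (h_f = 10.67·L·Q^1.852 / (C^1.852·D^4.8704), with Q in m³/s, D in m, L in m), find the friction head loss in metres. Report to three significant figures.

h_f ≈ 98.3 m

h_f = 10.67·1350·0.0198^1.852 / (140^1.852·0.0957^4.8704) = 98.32 m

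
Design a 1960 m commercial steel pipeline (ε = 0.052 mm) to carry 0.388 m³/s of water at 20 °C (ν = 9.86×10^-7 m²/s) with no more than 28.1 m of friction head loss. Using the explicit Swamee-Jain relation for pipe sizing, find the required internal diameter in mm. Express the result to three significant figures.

D ≈ 416 mm

Swamee-Jain (Type III): D = 0.66·[ε^1.25·(LQ²/(gh_f))^4.75 + ν·Q^9.4·(L/(gh_f))^5.2]^0.04
LQ²/(gh_f) = 1.070; L/(gh_f) = 7.110
Term 1 = ε^1.25·(…)^4.75 = 6.10×10^-6; Term 2 = ν·Q^9.4·(…)^5.2 = 3.62×10^-6
D = 0.66·(6.10×10^-6 + 3.62×10^-6)^0.04 = 0.4160 m = 416 mm
Check: V = 2.86 m/s, Re = 1.20×10^6, f = 0.01368, h_f = 26.8 m ≈ 28.1 m ✓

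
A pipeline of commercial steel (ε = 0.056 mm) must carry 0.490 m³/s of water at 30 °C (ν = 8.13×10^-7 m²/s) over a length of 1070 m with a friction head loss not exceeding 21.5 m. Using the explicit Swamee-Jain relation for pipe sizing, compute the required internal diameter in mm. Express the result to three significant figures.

Swamee-Jain (Type III): D = 0.66·[ε^1.25·(LQ²/(gh_f))^4.75 + ν·Q^9.4·(L/(gh_f))^5.2]^0.04
LQ²/(gh_f) = 1.218; L/(gh_f) = 5.073
Term 1 = ε^1.25·(…)^4.75 = 1.24×10^-5; Term 2 = ν·Q^9.4·(…)^5.2 = 4.63×10^-6
D = 0.66·(1.24×10^-5 + 4.63×10^-6)^0.04 = 0.4254 m = 425 mm
Check: V = 3.45 m/s, Re = 1.80×10^6, f = 0.01346, h_f = 20.5 m ≈ 21.5 m ✓

D ≈ 425 mm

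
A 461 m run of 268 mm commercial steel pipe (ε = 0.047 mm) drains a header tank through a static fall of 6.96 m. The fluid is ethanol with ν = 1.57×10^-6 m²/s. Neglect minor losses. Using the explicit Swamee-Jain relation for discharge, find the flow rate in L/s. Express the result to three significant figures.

Q ≈ 127 L/s

Swamee-Jain (Type II): Q = -0.965·√(gD⁵h_f/L)·ln[ε/(3.7D) + √(3.17ν²L/(gD³h_f))]
√(gD⁵h_f/L) = √(9.81·0.268⁵·6.96/461) = 0.01431
ε/(3.7D) = 4.74×10^-5; √(3.17ν²L/(gD³h_f)) = 5.24×10^-5
Q = -0.965·0.01431·ln(9.975×10^-5) = 0.1272 m³/s
Check: V = 2.26 m/s, Re = 3.85×10^5, f = 0.01567, h_f = 6.99 m ≈ 6.96 m ✓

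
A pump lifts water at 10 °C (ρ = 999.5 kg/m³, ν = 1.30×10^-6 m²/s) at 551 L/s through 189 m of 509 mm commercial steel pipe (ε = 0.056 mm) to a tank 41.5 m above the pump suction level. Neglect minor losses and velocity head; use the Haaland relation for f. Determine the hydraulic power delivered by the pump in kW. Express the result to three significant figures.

P_hyd ≈ 234 kW

V = 4Q/(πD²) = 2.708 m/s; Re = 1.06×10^6; ε/D = 1.10×10^-4; f = 0.01341
h_f = f(L/D)V²/2g = 1.861 m
Total head H = z + h_f = 41.5 + 1.861 = 43.36 m
P_hyd = ρgQH = 999.5·9.81·0.551·43.36 = 234.3 kW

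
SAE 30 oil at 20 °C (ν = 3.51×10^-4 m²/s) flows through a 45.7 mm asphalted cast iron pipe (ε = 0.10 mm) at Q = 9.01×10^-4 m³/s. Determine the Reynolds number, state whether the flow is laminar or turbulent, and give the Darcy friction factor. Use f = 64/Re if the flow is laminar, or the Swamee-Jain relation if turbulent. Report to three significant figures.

Re ≈ 71.5; laminar; f = 64/Re ≈ 0.895

V = 4Q/(πD²) = 0.5493 m/s
Re = VD/ν = 0.5493·0.0457/3.51×10^-4 = 71.5
Re < 2300 → laminar → f = 64/Re = 0.8949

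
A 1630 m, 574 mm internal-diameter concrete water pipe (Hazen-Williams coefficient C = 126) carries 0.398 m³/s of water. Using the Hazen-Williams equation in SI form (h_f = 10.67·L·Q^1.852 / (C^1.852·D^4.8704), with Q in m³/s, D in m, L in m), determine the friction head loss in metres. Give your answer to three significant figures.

h_f = 10.67·1630·0.398^1.852 / (126^1.852·0.574^4.8704) = 6.076 m

h_f ≈ 6.08 m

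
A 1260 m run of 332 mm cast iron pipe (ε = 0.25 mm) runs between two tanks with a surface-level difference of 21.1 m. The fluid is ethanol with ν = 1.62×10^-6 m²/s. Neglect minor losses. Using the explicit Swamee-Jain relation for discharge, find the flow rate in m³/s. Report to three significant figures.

Q ≈ 0.207 m³/s

Swamee-Jain (Type II): Q = -0.965·√(gD⁵h_f/L)·ln[ε/(3.7D) + √(3.17ν²L/(gD³h_f))]
√(gD⁵h_f/L) = √(9.81·0.332⁵·21.1/1260) = 0.02574
ε/(3.7D) = 2.04×10^-4; √(3.17ν²L/(gD³h_f)) = 3.72×10^-5
Q = -0.965·0.02574·ln(2.407×10^-4) = 0.2070 m³/s
Check: V = 2.39 m/s, Re = 4.90×10^5, f = 0.01921, h_f = 21.2 m ≈ 21.1 m ✓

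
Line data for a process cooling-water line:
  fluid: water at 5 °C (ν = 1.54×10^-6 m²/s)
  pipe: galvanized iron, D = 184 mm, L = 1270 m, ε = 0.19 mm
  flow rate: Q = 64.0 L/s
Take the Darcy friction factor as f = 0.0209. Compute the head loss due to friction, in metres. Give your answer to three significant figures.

V = 4Q/(πD²) = 4·0.0640/(π·0.184²) = 2.407 m/s
h_f = f(L/D)V²/(2g) = 0.02090·(1270/0.184)·2.407²/(2·9.81) = 42.59 m

h_f ≈ 42.6 m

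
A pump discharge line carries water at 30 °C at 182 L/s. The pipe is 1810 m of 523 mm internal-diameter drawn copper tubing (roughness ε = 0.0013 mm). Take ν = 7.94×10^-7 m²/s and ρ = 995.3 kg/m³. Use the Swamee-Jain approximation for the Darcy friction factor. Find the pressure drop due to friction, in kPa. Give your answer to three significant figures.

V = 4Q/(πD²) = 4·0.182/(π·0.523²) = 0.8472 m/s
Re = VD/ν = 0.8472·0.523/7.94×10^-7 = 5.58×10^5 → turbulent
ε/D = 0.0013/523 = 2.49×10^-6
Swamee-Jain: f = 0.01288
h_f = f(L/D)V²/(2g) = 0.01288·(1810/0.523)·0.8472²/(2·9.81) = 1.631 m
Δp = ρg·h_f = 995.3·9.81·1.631 = 15.92 kPa

Δp ≈ 15.9 kPa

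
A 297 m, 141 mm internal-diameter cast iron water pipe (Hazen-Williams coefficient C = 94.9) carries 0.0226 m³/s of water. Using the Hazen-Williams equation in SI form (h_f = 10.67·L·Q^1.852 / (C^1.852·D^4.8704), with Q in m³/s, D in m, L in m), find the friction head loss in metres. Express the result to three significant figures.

h_f = 10.67·297·0.0226^1.852 / (94.9^1.852·0.141^4.8704) = 8.600 m

h_f ≈ 8.60 m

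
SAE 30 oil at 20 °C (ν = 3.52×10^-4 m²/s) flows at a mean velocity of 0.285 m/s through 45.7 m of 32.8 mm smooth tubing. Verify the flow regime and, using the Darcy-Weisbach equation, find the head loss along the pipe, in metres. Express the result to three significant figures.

h_f ≈ 13.9 m

Re = VD/ν = 0.285·0.03280/3.52×10^-4 = 26.6 → laminar (Re < 2300)
f = 64/Re = 2.410
h_f = f(L/D)V²/(2g) = 2.410·(45.7/0.03280)·0.285²/(2·9.81) = 13.90 m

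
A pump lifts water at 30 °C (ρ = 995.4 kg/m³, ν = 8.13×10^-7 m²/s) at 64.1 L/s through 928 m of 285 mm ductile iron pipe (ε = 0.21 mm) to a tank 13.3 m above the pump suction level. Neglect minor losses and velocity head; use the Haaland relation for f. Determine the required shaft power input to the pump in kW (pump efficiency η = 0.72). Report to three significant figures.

P_shaft ≈ 14.4 kW

V = 4Q/(πD²) = 1.005 m/s; Re = 3.52×10^5; ε/D = 7.37×10^-4; f = 0.01919
h_f = f(L/D)V²/2g = 3.215 m
Total head H = z + h_f = 13.3 + 3.215 = 16.52 m
P_hyd = ρgQH = 995.4·9.81·0.0641·16.52 = 10.34 kW
P_shaft = P_hyd/η = 10.34/0.72 = 14.36 kW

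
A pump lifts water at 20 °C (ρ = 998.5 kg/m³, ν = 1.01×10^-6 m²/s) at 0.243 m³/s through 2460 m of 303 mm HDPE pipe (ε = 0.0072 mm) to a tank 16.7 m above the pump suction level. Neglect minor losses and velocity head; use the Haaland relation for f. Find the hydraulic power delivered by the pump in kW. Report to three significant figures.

P_hyd ≈ 174 kW

V = 4Q/(πD²) = 3.370 m/s; Re = 1.01×10^6; ε/D = 2.38×10^-5; f = 0.01202
h_f = f(L/D)V²/2g = 56.47 m
Total head H = z + h_f = 16.7 + 56.47 = 73.17 m
P_hyd = ρgQH = 998.5·9.81·0.243·73.17 = 174.2 kW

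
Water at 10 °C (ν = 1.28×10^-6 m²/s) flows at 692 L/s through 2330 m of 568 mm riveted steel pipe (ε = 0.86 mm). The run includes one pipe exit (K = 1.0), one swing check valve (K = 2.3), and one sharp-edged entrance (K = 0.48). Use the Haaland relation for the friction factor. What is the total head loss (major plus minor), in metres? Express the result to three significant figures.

V = 4Q/(πD²) = 2.731 m/s; V²/2g = 0.3801 m
Re = 1.21×10^6, ε/D = 0.00151 → f = 0.02199 (Haaland)
Major: h_f = f(L/D)·V²/2g = 0.02199·4102·0.3801 = 34.28 m
Minor: ΣK = 3.78; h_m = ΣK·V²/2g = 1.437 m
Total H_L = 34.28 + 1.437 = 35.72 m

H_L ≈ 35.7 m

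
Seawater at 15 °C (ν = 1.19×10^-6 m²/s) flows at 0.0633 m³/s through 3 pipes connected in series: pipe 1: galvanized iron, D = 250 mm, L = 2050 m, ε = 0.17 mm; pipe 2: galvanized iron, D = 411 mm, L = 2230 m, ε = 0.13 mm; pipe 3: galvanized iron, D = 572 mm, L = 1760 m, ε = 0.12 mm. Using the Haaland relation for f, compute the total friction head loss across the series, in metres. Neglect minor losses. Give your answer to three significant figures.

Pipe 1: V = 1.290 m/s, Re = 2.71×10^5, ε/D = 6.80×10^-4, f = 0.01916, h_1 = f(L/D)V²/2g = 13.31 m
Pipe 2: V = 0.4771 m/s, Re = 1.65×10^5, ε/D = 3.16×10^-4, f = 0.01800, h_2 = f(L/D)V²/2g = 1.133 m
Pipe 3: V = 0.2463 m/s, Re = 1.18×10^5, ε/D = 2.10×10^-4, f = 0.01827, h_3 = f(L/D)V²/2g = 0.1739 m
Series → Q common, losses add: H = Σh = 14.62 m

H ≈ 14.6 m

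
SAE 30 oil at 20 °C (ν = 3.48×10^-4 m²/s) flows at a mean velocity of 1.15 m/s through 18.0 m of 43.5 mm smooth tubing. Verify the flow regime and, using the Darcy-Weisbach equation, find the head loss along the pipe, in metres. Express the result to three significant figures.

Re = VD/ν = 1.15·0.04350/3.48×10^-4 = 144 → laminar (Re < 2300)
f = 64/Re = 0.4452
h_f = f(L/D)V²/(2g) = 0.4452·(18.0/0.04350)·1.15²/(2·9.81) = 12.42 m

h_f ≈ 12.4 m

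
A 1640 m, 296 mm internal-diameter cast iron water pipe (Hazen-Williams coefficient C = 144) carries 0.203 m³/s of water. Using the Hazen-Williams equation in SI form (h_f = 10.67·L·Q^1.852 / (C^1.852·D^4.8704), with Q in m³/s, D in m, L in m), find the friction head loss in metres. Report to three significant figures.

h_f ≈ 34.5 m

h_f = 10.67·1640·0.203^1.852 / (144^1.852·0.296^4.8704) = 34.53 m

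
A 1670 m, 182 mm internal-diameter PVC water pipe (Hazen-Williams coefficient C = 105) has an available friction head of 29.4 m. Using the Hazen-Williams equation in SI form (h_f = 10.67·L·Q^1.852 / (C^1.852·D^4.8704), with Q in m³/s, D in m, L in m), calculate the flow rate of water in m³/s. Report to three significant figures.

Rearranging: Q = [h_f·C^1.852·D^4.8704 / (10.67·L)]^(1/1.852)
Q = [29.4·105^1.852·0.182^4.8704 / (10.67·1670)]^0.540 = 0.03740 m³/s

Q ≈ 0.0374 m³/s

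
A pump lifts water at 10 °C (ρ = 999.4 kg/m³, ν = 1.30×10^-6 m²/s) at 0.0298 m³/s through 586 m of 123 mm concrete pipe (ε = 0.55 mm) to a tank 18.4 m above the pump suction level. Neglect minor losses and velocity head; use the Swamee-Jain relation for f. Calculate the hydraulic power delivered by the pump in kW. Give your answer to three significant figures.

P_hyd ≈ 18.7 kW

V = 4Q/(πD²) = 2.508 m/s; Re = 2.37×10^5; ε/D = 0.00447; f = 0.02996
h_f = f(L/D)V²/2g = 45.76 m
Total head H = z + h_f = 18.4 + 45.76 = 64.16 m
P_hyd = ρgQH = 999.4·9.81·0.0298·64.16 = 18.74 kW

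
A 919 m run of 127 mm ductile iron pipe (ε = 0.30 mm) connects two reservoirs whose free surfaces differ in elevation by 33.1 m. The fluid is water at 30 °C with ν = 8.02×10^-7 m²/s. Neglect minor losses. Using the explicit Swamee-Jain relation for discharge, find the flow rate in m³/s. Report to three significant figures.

Swamee-Jain (Type II): Q = -0.965·√(gD⁵h_f/L)·ln[ε/(3.7D) + √(3.17ν²L/(gD³h_f))]
√(gD⁵h_f/L) = √(9.81·0.127⁵·33.1/919) = 0.003417
ε/(3.7D) = 6.38×10^-4; √(3.17ν²L/(gD³h_f)) = 5.31×10^-5
Q = -0.965·0.003417·ln(6.915×10^-4) = 0.02399 m³/s
Check: V = 1.89 m/s, Re = 3.00×10^5, f = 0.02518, h_f = 33.3 m ≈ 33.1 m ✓

Q ≈ 0.0240 m³/s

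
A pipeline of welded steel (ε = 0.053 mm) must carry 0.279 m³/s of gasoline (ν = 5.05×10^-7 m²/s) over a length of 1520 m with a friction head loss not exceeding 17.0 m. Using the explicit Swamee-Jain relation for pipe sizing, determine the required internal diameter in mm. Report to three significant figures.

Swamee-Jain (Type III): D = 0.66·[ε^1.25·(LQ²/(gh_f))^4.75 + ν·Q^9.4·(L/(gh_f))^5.2]^0.04
LQ²/(gh_f) = 0.7095; L/(gh_f) = 9.114
Term 1 = ε^1.25·(…)^4.75 = 8.86×10^-7; Term 2 = ν·Q^9.4·(…)^5.2 = 3.04×10^-7
D = 0.66·(8.86×10^-7 + 3.04×10^-7)^0.04 = 0.3824 m = 382 mm
Check: V = 2.43 m/s, Re = 1.84×10^6, f = 0.01355, h_f = 16.2 m ≈ 17.0 m ✓

D ≈ 382 mm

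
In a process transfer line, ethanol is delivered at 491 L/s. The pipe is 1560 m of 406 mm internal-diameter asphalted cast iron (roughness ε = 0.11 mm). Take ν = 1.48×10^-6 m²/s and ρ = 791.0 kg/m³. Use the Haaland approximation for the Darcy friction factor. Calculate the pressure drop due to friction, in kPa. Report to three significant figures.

Δp ≈ 335 kPa

V = 4Q/(πD²) = 4·0.491/(π·0.406²) = 3.793 m/s
Re = VD/ν = 3.793·0.406/1.48×10^-6 = 1.04×10^6 → turbulent
ε/D = 0.11/406 = 2.71×10^-4
Haaland: f = 0.01531
h_f = f(L/D)V²/(2g) = 0.01531·(1560/0.406)·3.793²/(2·9.81) = 43.12 m
Δp = ρg·h_f = 791.0·9.81·43.12 = 334.6 kPa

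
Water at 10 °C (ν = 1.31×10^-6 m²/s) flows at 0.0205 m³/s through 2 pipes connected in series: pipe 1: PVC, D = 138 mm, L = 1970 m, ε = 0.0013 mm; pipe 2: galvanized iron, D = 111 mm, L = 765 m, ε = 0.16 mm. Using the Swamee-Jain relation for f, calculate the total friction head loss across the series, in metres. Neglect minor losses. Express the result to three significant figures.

Pipe 1: V = 1.371 m/s, Re = 1.44×10^5, ε/D = 9.42×10^-6, f = 0.01664, h_1 = f(L/D)V²/2g = 22.74 m
Pipe 2: V = 2.118 m/s, Re = 1.80×10^5, ε/D = 0.00144, f = 0.02290, h_2 = f(L/D)V²/2g = 36.11 m
Series → Q common, losses add: H = Σh = 58.85 m

H ≈ 58.8 m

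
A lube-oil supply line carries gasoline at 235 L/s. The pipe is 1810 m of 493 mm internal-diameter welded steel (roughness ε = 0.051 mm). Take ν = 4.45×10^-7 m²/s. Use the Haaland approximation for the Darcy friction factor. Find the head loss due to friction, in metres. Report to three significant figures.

V = 4Q/(πD²) = 4·0.235/(π·0.493²) = 1.231 m/s
Re = VD/ν = 1.231·0.493/4.45×10^-7 = 1.36×10^6 → turbulent
ε/D = 0.051/493 = 1.03×10^-4
Haaland: f = 0.01308
h_f = f(L/D)V²/(2g) = 0.01308·(1810/0.493)·1.231²/(2·9.81) = 3.710 m

h_f ≈ 3.71 m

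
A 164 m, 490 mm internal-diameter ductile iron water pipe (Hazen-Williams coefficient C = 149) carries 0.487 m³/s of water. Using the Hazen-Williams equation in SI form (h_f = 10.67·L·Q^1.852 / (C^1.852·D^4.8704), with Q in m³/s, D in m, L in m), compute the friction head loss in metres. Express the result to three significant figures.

h_f = 10.67·164·0.487^1.852 / (149^1.852·0.490^4.8704) = 1.407 m

h_f ≈ 1.41 m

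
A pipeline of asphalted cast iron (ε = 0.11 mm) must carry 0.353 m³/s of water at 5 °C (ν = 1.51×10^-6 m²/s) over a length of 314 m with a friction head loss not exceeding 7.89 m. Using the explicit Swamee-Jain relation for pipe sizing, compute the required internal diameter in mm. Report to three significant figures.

D ≈ 371 mm

Swamee-Jain (Type III): D = 0.66·[ε^1.25·(LQ²/(gh_f))^4.75 + ν·Q^9.4·(L/(gh_f))^5.2]^0.04
LQ²/(gh_f) = 0.5055; L/(gh_f) = 4.057
Term 1 = ε^1.25·(…)^4.75 = 4.41×10^-7; Term 2 = ν·Q^9.4·(…)^5.2 = 1.23×10^-7
D = 0.66·(4.41×10^-7 + 1.23×10^-7)^0.04 = 0.3712 m = 371 mm
Check: V = 3.26 m/s, Re = 8.02×10^5, f = 0.01589, h_f = 7.29 m ≈ 7.89 m ✓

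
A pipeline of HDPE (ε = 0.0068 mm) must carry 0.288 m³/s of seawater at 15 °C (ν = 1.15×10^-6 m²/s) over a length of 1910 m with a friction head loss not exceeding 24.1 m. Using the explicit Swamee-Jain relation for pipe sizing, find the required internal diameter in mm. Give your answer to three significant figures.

Swamee-Jain (Type III): D = 0.66·[ε^1.25·(LQ²/(gh_f))^4.75 + ν·Q^9.4·(L/(gh_f))^5.2]^0.04
LQ²/(gh_f) = 0.6701; L/(gh_f) = 8.079
Term 1 = ε^1.25·(…)^4.75 = 5.19×10^-8; Term 2 = ν·Q^9.4·(…)^5.2 = 4.98×10^-7
D = 0.66·(5.19×10^-8 + 4.98×10^-7)^0.04 = 0.3708 m = 371 mm
Check: V = 2.67 m/s, Re = 8.60×10^5, f = 0.01231, h_f = 23.0 m ≈ 24.1 m ✓

D ≈ 371 mm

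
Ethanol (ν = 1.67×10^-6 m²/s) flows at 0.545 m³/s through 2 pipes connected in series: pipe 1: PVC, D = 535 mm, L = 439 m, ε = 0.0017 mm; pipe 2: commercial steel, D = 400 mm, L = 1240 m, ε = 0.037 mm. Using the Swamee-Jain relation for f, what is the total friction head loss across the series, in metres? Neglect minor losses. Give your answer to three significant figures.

H ≈ 42.7 m

Pipe 1: V = 2.424 m/s, Re = 7.77×10^5, ε/D = 3.18×10^-6, f = 0.01219, h_1 = f(L/D)V²/2g = 2.995 m
Pipe 2: V = 4.337 m/s, Re = 1.04×10^6, ε/D = 9.25×10^-5, f = 0.01335, h_2 = f(L/D)V²/2g = 39.68 m
Series → Q common, losses add: H = Σh = 42.68 m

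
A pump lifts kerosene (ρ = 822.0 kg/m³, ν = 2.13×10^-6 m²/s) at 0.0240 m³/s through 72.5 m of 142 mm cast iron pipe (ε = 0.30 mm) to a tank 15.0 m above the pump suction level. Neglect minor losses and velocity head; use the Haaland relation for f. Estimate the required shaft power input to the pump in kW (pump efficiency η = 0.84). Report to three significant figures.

P_shaft ≈ 3.80 kW

V = 4Q/(πD²) = 1.515 m/s; Re = 1.01×10^5; ε/D = 0.00211; f = 0.02526
h_f = f(L/D)V²/2g = 1.510 m
Total head H = z + h_f = 15.0 + 1.510 = 16.51 m
P_hyd = ρgQH = 822.0·9.81·0.0240·16.51 = 3.195 kW
P_shaft = P_hyd/η = 3.195/0.84 = 3.804 kW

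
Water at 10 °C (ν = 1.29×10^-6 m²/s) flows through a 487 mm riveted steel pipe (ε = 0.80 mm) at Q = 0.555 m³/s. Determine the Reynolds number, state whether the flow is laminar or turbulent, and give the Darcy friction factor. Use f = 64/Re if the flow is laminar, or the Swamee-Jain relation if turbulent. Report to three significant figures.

V = 4Q/(πD²) = 2.980 m/s
Re = VD/ν = 2.980·0.487/1.29×10^-6 = 1.12×10^6
Re > 4000 → turbulent; ε/D = 0.00164
Swamee-Jain: f = 0.02250

Re ≈ 1.12×10^6; turbulent; f ≈ 0.0225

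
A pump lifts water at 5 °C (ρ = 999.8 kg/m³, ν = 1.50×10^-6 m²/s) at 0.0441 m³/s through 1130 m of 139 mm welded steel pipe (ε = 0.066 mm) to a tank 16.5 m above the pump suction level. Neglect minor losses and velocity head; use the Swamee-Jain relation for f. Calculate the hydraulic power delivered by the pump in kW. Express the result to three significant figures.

P_hyd ≈ 34.9 kW

V = 4Q/(πD²) = 2.906 m/s; Re = 2.69×10^5; ε/D = 4.75×10^-4; f = 0.01833
h_f = f(L/D)V²/2g = 64.15 m
Total head H = z + h_f = 16.5 + 64.15 = 80.65 m
P_hyd = ρgQH = 999.8·9.81·0.0441·80.65 = 34.88 kW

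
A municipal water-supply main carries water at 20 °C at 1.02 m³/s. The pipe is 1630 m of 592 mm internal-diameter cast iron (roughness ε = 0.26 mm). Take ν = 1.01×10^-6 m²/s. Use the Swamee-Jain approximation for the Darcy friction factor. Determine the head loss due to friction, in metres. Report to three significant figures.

V = 4Q/(πD²) = 4·1.02/(π·0.592²) = 3.706 m/s
Re = VD/ν = 3.706·0.592/1.01×10^-6 = 2.17×10^6 → turbulent
ε/D = 0.26/592 = 4.39×10^-4
Swamee-Jain: f = 0.01656
h_f = f(L/D)V²/(2g) = 0.01656·(1630/0.592)·3.706²/(2·9.81) = 31.91 m

h_f ≈ 31.9 m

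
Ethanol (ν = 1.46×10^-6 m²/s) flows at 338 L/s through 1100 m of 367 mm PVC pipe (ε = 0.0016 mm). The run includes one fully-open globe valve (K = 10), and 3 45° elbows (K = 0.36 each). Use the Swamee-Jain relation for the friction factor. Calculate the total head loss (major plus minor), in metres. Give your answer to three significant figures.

H_L ≈ 24.7 m

V = 4Q/(πD²) = 3.195 m/s; V²/2g = 0.5203 m
Re = 8.03×10^5, ε/D = 4.36×10^-6 → f = 0.01214 (Swamee-Jain)
Major: h_f = f(L/D)·V²/2g = 0.01214·2997·0.5203 = 18.94 m
Minor: ΣK = 11.1; h_m = ΣK·V²/2g = 5.765 m
Total H_L = 18.94 + 5.765 = 24.70 m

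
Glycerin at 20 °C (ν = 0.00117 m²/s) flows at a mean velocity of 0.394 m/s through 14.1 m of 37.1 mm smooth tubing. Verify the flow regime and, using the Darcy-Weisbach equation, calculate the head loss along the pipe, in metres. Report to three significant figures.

h_f ≈ 15.4 m

Re = VD/ν = 0.394·0.03710/0.00117 = 12.5 → laminar (Re < 2300)
f = 64/Re = 5.123
h_f = f(L/D)V²/(2g) = 5.123·(14.1/0.03710)·0.394²/(2·9.81) = 15.40 m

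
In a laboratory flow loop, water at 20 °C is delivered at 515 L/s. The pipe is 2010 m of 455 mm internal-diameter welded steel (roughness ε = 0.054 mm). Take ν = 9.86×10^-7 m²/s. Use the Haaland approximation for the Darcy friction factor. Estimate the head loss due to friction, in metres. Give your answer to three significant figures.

V = 4Q/(πD²) = 4·0.515/(π·0.455²) = 3.167 m/s
Re = VD/ν = 3.167·0.455/9.86×10^-7 = 1.46×10^6 → turbulent
ε/D = 0.054/455 = 1.19×10^-4
Haaland: f = 0.01326
h_f = f(L/D)V²/(2g) = 0.01326·(2010/0.455)·3.167²/(2·9.81) = 29.96 m

h_f ≈ 30.0 m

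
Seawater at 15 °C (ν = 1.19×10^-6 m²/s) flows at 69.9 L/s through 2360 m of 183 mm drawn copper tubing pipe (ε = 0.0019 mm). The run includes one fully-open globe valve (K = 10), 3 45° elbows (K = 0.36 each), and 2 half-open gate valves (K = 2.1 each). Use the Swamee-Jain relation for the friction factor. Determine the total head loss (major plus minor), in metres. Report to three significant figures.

H_L ≈ 69.2 m

V = 4Q/(πD²) = 2.658 m/s; V²/2g = 0.3600 m
Re = 4.09×10^5, ε/D = 1.04×10^-5 → f = 0.01372 (Swamee-Jain)
Major: h_f = f(L/D)·V²/2g = 0.01372·12896·0.3600 = 63.71 m
Minor: ΣK = 15.3; h_m = ΣK·V²/2g = 5.500 m
Total H_L = 63.71 + 5.500 = 69.21 m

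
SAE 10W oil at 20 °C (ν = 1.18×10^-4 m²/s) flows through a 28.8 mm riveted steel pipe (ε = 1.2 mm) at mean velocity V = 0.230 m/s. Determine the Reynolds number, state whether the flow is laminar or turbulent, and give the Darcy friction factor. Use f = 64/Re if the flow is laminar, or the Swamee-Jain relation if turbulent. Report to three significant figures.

Re ≈ 56.1; laminar; f = 64/Re ≈ 1.14

Re = VD/ν = 0.2300·0.0288/1.18×10^-4 = 56.1
Re < 2300 → laminar → f = 64/Re = 1.140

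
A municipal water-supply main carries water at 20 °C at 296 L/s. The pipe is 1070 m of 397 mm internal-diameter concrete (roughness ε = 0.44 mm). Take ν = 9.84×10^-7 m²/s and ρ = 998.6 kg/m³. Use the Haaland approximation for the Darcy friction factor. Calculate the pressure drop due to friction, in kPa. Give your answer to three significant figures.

V = 4Q/(πD²) = 4·0.296/(π·0.397²) = 2.391 m/s
Re = VD/ν = 2.391·0.397/9.84×10^-7 = 9.65×10^5 → turbulent
ε/D = 0.44/397 = 0.00111
Haaland: f = 0.02043
h_f = f(L/D)V²/(2g) = 0.02043·(1070/0.397)·2.391²/(2·9.81) = 16.05 m
Δp = ρg·h_f = 998.6·9.81·16.05 = 157.2 kPa

Δp ≈ 157 kPa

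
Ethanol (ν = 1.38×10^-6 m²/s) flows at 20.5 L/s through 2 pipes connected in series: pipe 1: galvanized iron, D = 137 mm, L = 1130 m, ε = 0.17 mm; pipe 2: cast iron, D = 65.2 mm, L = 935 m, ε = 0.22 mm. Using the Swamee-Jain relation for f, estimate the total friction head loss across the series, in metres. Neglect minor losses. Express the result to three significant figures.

Pipe 1: V = 1.391 m/s, Re = 1.38×10^5, ε/D = 0.00124, f = 0.02259, h_1 = f(L/D)V²/2g = 18.36 m
Pipe 2: V = 6.140 m/s, Re = 2.90×10^5, ε/D = 0.00337, f = 0.02763, h_2 = f(L/D)V²/2g = 761.3 m
Series → Q common, losses add: H = Σh = 779.7 m

H ≈ 780 m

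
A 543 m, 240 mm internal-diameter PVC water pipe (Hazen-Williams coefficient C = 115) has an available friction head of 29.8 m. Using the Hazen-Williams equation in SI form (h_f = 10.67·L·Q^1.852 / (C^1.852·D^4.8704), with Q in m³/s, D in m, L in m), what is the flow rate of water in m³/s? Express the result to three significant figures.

Rearranging: Q = [h_f·C^1.852·D^4.8704 / (10.67·L)]^(1/1.852)
Q = [29.8·115^1.852·0.240^4.8704 / (10.67·543)]^0.540 = 0.1567 m³/s

Q ≈ 0.157 m³/s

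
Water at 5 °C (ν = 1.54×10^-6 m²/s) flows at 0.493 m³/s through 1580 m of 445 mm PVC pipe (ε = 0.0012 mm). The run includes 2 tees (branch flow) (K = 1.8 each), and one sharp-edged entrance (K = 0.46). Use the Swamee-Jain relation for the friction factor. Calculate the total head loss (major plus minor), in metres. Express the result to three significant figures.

H_L ≈ 23.6 m

V = 4Q/(πD²) = 3.170 m/s; V²/2g = 0.5121 m
Re = 9.16×10^5, ε/D = 2.70×10^-6 → f = 0.01184 (Swamee-Jain)
Major: h_f = f(L/D)·V²/2g = 0.01184·3551·0.5121 = 21.54 m
Minor: ΣK = 4.06; h_m = ΣK·V²/2g = 2.079 m
Total H_L = 21.54 + 2.079 = 23.62 m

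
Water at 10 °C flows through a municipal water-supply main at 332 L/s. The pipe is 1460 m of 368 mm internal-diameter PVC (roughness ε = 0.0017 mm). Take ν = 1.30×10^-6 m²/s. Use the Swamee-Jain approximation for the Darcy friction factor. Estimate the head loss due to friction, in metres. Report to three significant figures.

V = 4Q/(πD²) = 4·0.332/(π·0.368²) = 3.121 m/s
Re = VD/ν = 3.121·0.368/1.30×10^-6 = 8.84×10^5 → turbulent
ε/D = 0.0017/368 = 4.62×10^-6
Swamee-Jain: f = 0.01196
h_f = f(L/D)V²/(2g) = 0.01196·(1460/0.368)·3.121²/(2·9.81) = 23.56 m

h_f ≈ 23.6 m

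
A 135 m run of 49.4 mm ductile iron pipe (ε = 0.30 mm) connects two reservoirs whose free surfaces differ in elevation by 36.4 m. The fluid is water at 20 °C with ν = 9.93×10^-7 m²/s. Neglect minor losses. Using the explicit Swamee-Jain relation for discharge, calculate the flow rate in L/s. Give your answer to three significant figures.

Swamee-Jain (Type II): Q = -0.965·√(gD⁵h_f/L)·ln[ε/(3.7D) + √(3.17ν²L/(gD³h_f))]
√(gD⁵h_f/L) = √(9.81·0.0494⁵·36.4/135) = 8.821×10^-4
ε/(3.7D) = 0.00164; √(3.17ν²L/(gD³h_f)) = 9.90×10^-5
Q = -0.965·8.821×10^-4·ln(0.001740) = 0.005409 m³/s
Check: V = 2.82 m/s, Re = 1.40×10^5, f = 0.03304, h_f = 36.6 m ≈ 36.4 m ✓

Q ≈ 5.41 L/s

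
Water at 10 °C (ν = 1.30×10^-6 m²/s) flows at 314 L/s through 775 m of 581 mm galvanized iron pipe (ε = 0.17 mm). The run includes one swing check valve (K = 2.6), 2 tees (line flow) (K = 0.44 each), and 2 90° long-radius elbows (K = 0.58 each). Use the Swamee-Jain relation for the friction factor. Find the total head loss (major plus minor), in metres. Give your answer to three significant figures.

V = 4Q/(πD²) = 1.184 m/s; V²/2g = 0.07150 m
Re = 5.29×10^5, ε/D = 2.93×10^-4 → f = 0.01625 (Swamee-Jain)
Major: h_f = f(L/D)·V²/2g = 0.01625·1334·0.07150 = 1.550 m
Minor: ΣK = 4.64; h_m = ΣK·V²/2g = 0.3317 m
Total H_L = 1.550 + 0.3317 = 1.881 m

H_L ≈ 1.88 m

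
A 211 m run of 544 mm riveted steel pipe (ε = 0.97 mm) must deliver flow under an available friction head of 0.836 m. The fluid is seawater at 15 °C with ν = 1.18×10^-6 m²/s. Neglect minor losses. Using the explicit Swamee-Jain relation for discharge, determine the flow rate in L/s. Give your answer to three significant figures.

Q ≈ 315 L/s

Swamee-Jain (Type II): Q = -0.965·√(gD⁵h_f/L)·ln[ε/(3.7D) + √(3.17ν²L/(gD³h_f))]
√(gD⁵h_f/L) = √(9.81·0.544⁵·0.836/211) = 0.04303
ε/(3.7D) = 4.82×10^-4; √(3.17ν²L/(gD³h_f)) = 2.66×10^-5
Q = -0.965·0.04303·ln(5.085×10^-4) = 0.3149 m³/s
Check: V = 1.35 m/s, Re = 6.25×10^5, f = 0.02314, h_f = 0.840 m ≈ 0.836 m ✓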